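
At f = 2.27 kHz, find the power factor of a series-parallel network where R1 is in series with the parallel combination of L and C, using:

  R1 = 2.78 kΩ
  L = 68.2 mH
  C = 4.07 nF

Step 1 — Angular frequency: ω = 2π·f = 2π·2270 = 1.426e+04 rad/s.
Step 2 — Component impedances:
  R1: Z = R = 2780 Ω
  L: Z = jωL = j·1.426e+04·0.0682 = 0 + j972.7 Ω
  C: Z = 1/(jωC) = -j/(ω·C) = 0 - j1.723e+04 Ω
Step 3 — Parallel branch: L || C = 1/(1/L + 1/C) = 0 + j1031 Ω.
Step 4 — Series with R1: Z_total = R1 + (L || C) = 2780 + j1031 Ω = 2965∠20.3° Ω.
Step 5 — Power factor: PF = cos(φ) = Re(Z)/|Z| = 2780/2965 = 0.9376.
Step 6 — Type: Im(Z) = 1031 ⇒ lagging (phase φ = 20.3°).

PF = 0.9376 (lagging, φ = 20.3°)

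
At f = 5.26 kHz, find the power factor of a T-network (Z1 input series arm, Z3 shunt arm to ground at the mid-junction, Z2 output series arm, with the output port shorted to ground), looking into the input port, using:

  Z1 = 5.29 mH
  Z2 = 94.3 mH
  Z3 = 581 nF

Step 1 — Angular frequency: ω = 2π·f = 2π·5260 = 3.305e+04 rad/s.
Step 2 — Component impedances:
  Z1: Z = jωL = j·3.305e+04·0.00529 = 0 + j174.8 Ω
  Z2: Z = jωL = j·3.305e+04·0.0943 = 0 + j3117 Ω
  Z3: Z = 1/(jωC) = -j/(ω·C) = 0 - j52.08 Ω
Step 3 — With the output port shorted to ground, the output series arm Z2 runs from the junction to ground; the shunt arm Z3 also runs from the junction to ground. They appear in parallel: Z3 || Z2 = 0 - j52.96 Ω.
Step 4 — Series with input arm Z1: Z_in = Z1 + (Z3 || Z2) = 0 + j121.9 Ω = 121.9∠90.0° Ω.
Step 5 — Power factor: PF = cos(φ) = Re(Z)/|Z| = 0/121.9 = 0.
Step 6 — Type: Im(Z) = 121.9 ⇒ lagging (phase φ = 90.0°).

PF = 0 (lagging, φ = 90.0°)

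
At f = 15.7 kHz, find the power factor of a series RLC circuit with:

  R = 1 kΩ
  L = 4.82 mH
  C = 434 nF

Step 1 — Angular frequency: ω = 2π·f = 2π·1.57e+04 = 9.865e+04 rad/s.
Step 2 — Component impedances:
  R: Z = R = 1000 Ω
  L: Z = jωL = j·9.865e+04·0.00482 = 0 + j475.5 Ω
  C: Z = 1/(jωC) = -j/(ω·C) = 0 - j23.36 Ω
Step 3 — Series combination: Z_total = R + L + C = 1000 + j452.1 Ω = 1097∠24.3° Ω.
Step 4 — Power factor: PF = cos(φ) = Re(Z)/|Z| = 1000/1097.5 = 0.9112.
Step 5 — Type: Im(Z) = 452.1 ⇒ lagging (phase φ = 24.3°).

PF = 0.9112 (lagging, φ = 24.3°)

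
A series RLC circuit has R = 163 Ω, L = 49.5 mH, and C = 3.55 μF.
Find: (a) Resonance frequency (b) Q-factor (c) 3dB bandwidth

Step 1 — Resonance condition Im(Z)=0 gives ω₀ = 1/√(LC).
Step 2 — ω₀ = 1/√(0.0495·3.55e-06) = 2386 rad/s.
Step 3 — f₀ = ω₀/(2π) = 379.7 Hz.
Step 4 — Series Q: Q = ω₀L/R = 2386·0.0495/163 = 0.7244.
Step 5 — 3dB bandwidth: Δω = ω₀/Q = 3293 rad/s; BW = Δω/(2π) = 524.1 Hz.

(a) f₀ = 379.7 Hz  (b) Q = 0.7244  (c) BW = 524.1 Hz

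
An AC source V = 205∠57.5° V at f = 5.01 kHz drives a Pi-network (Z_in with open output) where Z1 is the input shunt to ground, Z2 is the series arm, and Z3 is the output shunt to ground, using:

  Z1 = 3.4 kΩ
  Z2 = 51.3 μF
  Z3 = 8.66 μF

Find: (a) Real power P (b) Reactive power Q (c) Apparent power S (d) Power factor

Step 1 — Angular frequency: ω = 2π·f = 2π·5010 = 3.148e+04 rad/s.
Step 2 — Component impedances:
  Z1: Z = R = 3400 Ω
  Z2: Z = 1/(jωC) = -j/(ω·C) = 0 - j0.6192 Ω
  Z3: Z = 1/(jωC) = -j/(ω·C) = 0 - j3.668 Ω
Step 3 — With open output, the series arm Z2 and the output shunt Z3 appear in series to ground: Z2 + Z3 = 0 - j4.288 Ω.
Step 4 — Parallel with input shunt Z1: Z_in = Z1 || (Z2 + Z3) = 0.005407 - j4.288 Ω = 4.288∠-89.9° Ω.
Step 5 — Source phasor: V = 205∠57.5° V = 110.1 + j172.9 V.
Step 6 — Current: I = V / Z = -40.29 + j25.74 A = 47.81∠147.4° A.
Step 7 — Complex power: S = V·I* = 12.36 - j9802 VA.
Step 8 — Real power: P = Re(S) = 12.36 W.
Step 9 — Reactive power: Q = Im(S) = -9802 VAR.
Step 10 — Apparent power: |S| = 9802 VA.
Step 11 — Power factor: PF = P/|S| = 0.001261 (leading).

(a) P = 12.36 W  (b) Q = -9802 VAR  (c) S = 9802 VA  (d) PF = 0.001261 (leading)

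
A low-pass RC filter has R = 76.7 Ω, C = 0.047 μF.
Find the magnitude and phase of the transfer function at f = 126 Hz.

Step 1 — Angular frequency: ω = 2π·126 = 791.7 rad/s.
Step 2 — Transfer function: H(jω) = 1/(1 + jωRC).
Step 3 — Denominator: 1 + jωRC = 1 + j·791.7·76.7·4.7e-08 = 1 + j0.002854.
Step 4 — H = 1 - j0.002854.
Step 5 — Magnitude: |H| = 1 (-0.0 dB); phase: φ = -0.2°.

|H| = 1 (-0.0 dB), φ = -0.2°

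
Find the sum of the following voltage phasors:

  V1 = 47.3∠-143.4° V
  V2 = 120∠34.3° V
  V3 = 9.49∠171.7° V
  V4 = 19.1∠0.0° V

Step 1 — Convert each phasor to rectangular form:
  V1 = 47.3·(cos(-143.4°) + j·sin(-143.4°)) = -37.97 - j28.2 V
  V2 = 120·(cos(34.3°) + j·sin(34.3°)) = 99.13 + j67.62 V
  V3 = 9.49·(cos(171.7°) + j·sin(171.7°)) = -9.391 + j1.37 V
  V4 = 19.1·(cos(0.0°) + j·sin(0.0°)) = 19.1 V
Step 2 — Sum components: V_total = 70.87 + j40.79 V.
Step 3 — Convert to polar: |V_total| = 81.77 V, ∠V_total = 29.9°.

V_total = 81.77∠29.9° V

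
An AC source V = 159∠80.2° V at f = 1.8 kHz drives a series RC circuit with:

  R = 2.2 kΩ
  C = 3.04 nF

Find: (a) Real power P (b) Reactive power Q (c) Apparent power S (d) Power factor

Step 1 — Angular frequency: ω = 2π·f = 2π·1800 = 1.131e+04 rad/s.
Step 2 — Component impedances:
  R: Z = R = 2200 Ω
  C: Z = 1/(jωC) = -j/(ω·C) = 0 - j2.909e+04 Ω
Step 3 — Series combination: Z_total = R + C = 2200 - j2.909e+04 Ω = 2.917e+04∠-85.7° Ω.
Step 4 — Source phasor: V = 159∠80.2° V = 27.06 + j156.7 V.
Step 5 — Current: I = V / Z = -0.005286 + j0.00133 A = 0.005451∠165.9° A.
Step 6 — Complex power: S = V·I* = 0.06537 - j0.8643 VA.
Step 7 — Real power: P = Re(S) = 0.06537 W.
Step 8 — Reactive power: Q = Im(S) = -0.8643 VAR.
Step 9 — Apparent power: |S| = 0.8667 VA.
Step 10 — Power factor: PF = P/|S| = 0.07542 (leading).

(a) P = 0.06537 W  (b) Q = -0.8643 VAR  (c) S = 0.8667 VA  (d) PF = 0.07542 (leading)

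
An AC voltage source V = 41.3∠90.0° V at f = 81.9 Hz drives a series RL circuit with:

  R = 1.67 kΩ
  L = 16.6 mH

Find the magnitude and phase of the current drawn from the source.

Step 1 — Angular frequency: ω = 2π·f = 2π·81.9 = 514.6 rad/s.
Step 2 — Component impedances:
  R: Z = R = 1670 Ω
  L: Z = jωL = j·514.6·0.0166 = 0 + j8.542 Ω
Step 3 — Series combination: Z_total = R + L = 1670 + j8.542 Ω = 1670∠0.3° Ω.
Step 4 — Source phasor: V = 41.3∠90.0° V = 0 + j41.3 V.
Step 5 — Ohm's law: I = V / Z_total = (0 + j41.3) / (1670 + j8.542) = 0.0001265 + j0.02473 A.
Step 6 — Convert to polar: |I| = 0.02473 A, ∠I = 89.7°.

I = 0.02473∠89.7° A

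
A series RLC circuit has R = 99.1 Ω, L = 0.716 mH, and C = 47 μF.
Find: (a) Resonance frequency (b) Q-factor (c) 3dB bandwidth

Step 1 — Resonance: ω₀ = 1/√(LC) = 1/√(0.000716·4.7e-05) = 5451 rad/s.
Step 2 — f₀ = ω₀/(2π) = 867.6 Hz.
Step 3 — Series Q: Q = ω₀L/R = 5451·0.000716/99.1 = 0.03939.
Step 4 — Bandwidth: Δω = ω₀/Q = 1.384e+05 rad/s; BW = Δω/(2π) = 2.203e+04 Hz.

(a) f₀ = 867.6 Hz  (b) Q = 0.03939  (c) BW = 2.203e+04 Hz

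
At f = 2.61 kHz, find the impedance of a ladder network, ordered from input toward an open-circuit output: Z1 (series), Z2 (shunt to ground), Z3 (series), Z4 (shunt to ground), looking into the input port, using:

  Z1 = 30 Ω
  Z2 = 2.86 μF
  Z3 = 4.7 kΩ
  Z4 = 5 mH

Step 1 — Angular frequency: ω = 2π·f = 2π·2610 = 1.64e+04 rad/s.
Step 2 — Component impedances:
  Z1: Z = R = 30 Ω
  Z2: Z = 1/(jωC) = -j/(ω·C) = 0 - j21.32 Ω
  Z3: Z = R = 4700 Ω
  Z4: Z = jωL = j·1.64e+04·0.005 = 0 + j82 Ω
Step 3 — Ladder network (open output): work backward from the far end, alternating series and parallel combinations. Z_in = 30.1 - j21.32 Ω = 36.88∠-35.3° Ω.

Z = 30.1 - j21.32 Ω = 36.88∠-35.3° Ω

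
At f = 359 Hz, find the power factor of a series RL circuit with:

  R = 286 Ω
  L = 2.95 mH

Step 1 — Angular frequency: ω = 2π·f = 2π·359 = 2256 rad/s.
Step 2 — Component impedances:
  R: Z = R = 286 Ω
  L: Z = jωL = j·2256·0.00295 = 0 + j6.654 Ω
Step 3 — Series combination: Z_total = R + L = 286 + j6.654 Ω = 286.1∠1.3° Ω.
Step 4 — Power factor: PF = cos(φ) = Re(Z)/|Z| = 286/286.1 = 0.9997.
Step 5 — Type: Im(Z) = 6.654 ⇒ lagging (phase φ = 1.3°).

PF = 0.9997 (lagging, φ = 1.3°)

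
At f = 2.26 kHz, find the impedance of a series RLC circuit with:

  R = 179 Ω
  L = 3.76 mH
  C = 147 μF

Step 1 — Angular frequency: ω = 2π·f = 2π·2260 = 1.42e+04 rad/s.
Step 2 — Component impedances:
  R: Z = R = 179 Ω
  L: Z = jωL = j·1.42e+04·0.00376 = 0 + j53.39 Ω
  C: Z = 1/(jωC) = -j/(ω·C) = 0 - j0.4791 Ω
Step 3 — Series combination: Z_total = R + L + C = 179 + j52.91 Ω = 186.7∠16.5° Ω.

Z = 179 + j52.91 Ω = 186.7∠16.5° Ω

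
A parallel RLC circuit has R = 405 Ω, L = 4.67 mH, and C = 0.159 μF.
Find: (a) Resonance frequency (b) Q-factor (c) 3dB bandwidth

Step 1 — Resonance: ω₀ = 1/√(LC) = 1/√(0.00467·1.59e-07) = 3.67e+04 rad/s.
Step 2 — f₀ = ω₀/(2π) = 5841 Hz.
Step 3 — Parallel Q: Q = R/(ω₀L) = 405/(3.67e+04·0.00467) = 2.363.
Step 4 — Bandwidth: Δω = ω₀/Q = 1.553e+04 rad/s; BW = Δω/(2π) = 2472 Hz.

(a) f₀ = 5841 Hz  (b) Q = 2.363  (c) BW = 2472 Hz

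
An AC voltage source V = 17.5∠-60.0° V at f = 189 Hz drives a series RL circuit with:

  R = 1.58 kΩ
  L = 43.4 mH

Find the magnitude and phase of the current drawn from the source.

Step 1 — Angular frequency: ω = 2π·f = 2π·189 = 1188 rad/s.
Step 2 — Component impedances:
  R: Z = R = 1580 Ω
  L: Z = jωL = j·1188·0.0434 = 0 + j51.54 Ω
Step 3 — Series combination: Z_total = R + L = 1580 + j51.54 Ω = 1581∠1.9° Ω.
Step 4 — Source phasor: V = 17.5∠-60.0° V = 8.75 - j15.16 V.
Step 5 — Ohm's law: I = V / Z_total = (8.75 - j15.16) / (1580 + j51.54) = 0.00522 - j0.009762 A.
Step 6 — Convert to polar: |I| = 0.01107 A, ∠I = -61.9°.

I = 0.01107∠-61.9° A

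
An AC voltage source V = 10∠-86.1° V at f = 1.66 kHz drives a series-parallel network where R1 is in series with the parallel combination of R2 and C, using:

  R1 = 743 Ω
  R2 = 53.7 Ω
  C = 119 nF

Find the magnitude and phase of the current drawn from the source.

Step 1 — Angular frequency: ω = 2π·f = 2π·1660 = 1.043e+04 rad/s.
Step 2 — Component impedances:
  R1: Z = R = 743 Ω
  R2: Z = R = 53.7 Ω
  C: Z = 1/(jωC) = -j/(ω·C) = 0 - j805.7 Ω
Step 3 — Parallel branch: R2 || C = 1/(1/R2 + 1/C) = 53.46 - j3.563 Ω.
Step 4 — Series with R1: Z_total = R1 + (R2 || C) = 796.5 - j3.563 Ω = 796.5∠-0.3° Ω.
Step 5 — Source phasor: V = 10∠-86.1° V = 0.6802 - j9.977 V.
Step 6 — Ohm's law: I = V / Z_total = (0.6802 - j9.977) / (796.5 - j3.563) = 0.00091 - j0.01252 A.
Step 7 — Convert to polar: |I| = 0.01256 A, ∠I = -85.8°.

I = 0.01256∠-85.8° A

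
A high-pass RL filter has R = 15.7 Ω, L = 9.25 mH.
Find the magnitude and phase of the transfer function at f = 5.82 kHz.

Step 1 — Angular frequency: ω = 2π·5820 = 3.657e+04 rad/s.
Step 2 — Transfer function: H(jω) = jωL/(R + jωL).
Step 3 — Numerator jωL = j·338.3; denominator R + jωL = 15.7 + j338.3.
Step 4 — H = 0.9979 + j0.04631.
Step 5 — Magnitude: |H| = 0.9989 (-0.0 dB); phase: φ = 2.7°.

|H| = 0.9989 (-0.0 dB), φ = 2.7°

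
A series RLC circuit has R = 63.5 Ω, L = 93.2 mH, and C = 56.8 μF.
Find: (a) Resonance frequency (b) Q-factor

Step 1 — Resonance condition Im(Z)=0 gives ω₀ = 1/√(LC).
Step 2 — ω₀ = 1/√(0.0932·5.68e-05) = 434.6 rad/s.
Step 3 — f₀ = ω₀/(2π) = 69.17 Hz.
Step 4 — Series Q: Q = ω₀L/R = 434.6·0.0932/63.5 = 0.6379.

(a) f₀ = 69.17 Hz  (b) Q = 0.6379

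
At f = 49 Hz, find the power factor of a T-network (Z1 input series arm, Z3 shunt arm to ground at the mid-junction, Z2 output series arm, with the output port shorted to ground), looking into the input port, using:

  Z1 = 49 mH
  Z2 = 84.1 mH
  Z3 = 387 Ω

Step 1 — Angular frequency: ω = 2π·f = 2π·49 = 307.9 rad/s.
Step 2 — Component impedances:
  Z1: Z = jωL = j·307.9·0.049 = 0 + j15.09 Ω
  Z2: Z = jωL = j·307.9·0.0841 = 0 + j25.89 Ω
  Z3: Z = R = 387 Ω
Step 3 — With the output port shorted to ground, the output series arm Z2 runs from the junction to ground; the shunt arm Z3 also runs from the junction to ground. They appear in parallel: Z3 || Z2 = 1.725 + j25.78 Ω.
Step 4 — Series with input arm Z1: Z_in = Z1 + (Z3 || Z2) = 1.725 + j40.86 Ω = 40.9∠87.6° Ω.
Step 5 — Power factor: PF = cos(φ) = Re(Z)/|Z| = 1.7246/40.899 = 0.04217.
Step 6 — Type: Im(Z) = 40.86 ⇒ lagging (phase φ = 87.6°).

PF = 0.04217 (lagging, φ = 87.6°)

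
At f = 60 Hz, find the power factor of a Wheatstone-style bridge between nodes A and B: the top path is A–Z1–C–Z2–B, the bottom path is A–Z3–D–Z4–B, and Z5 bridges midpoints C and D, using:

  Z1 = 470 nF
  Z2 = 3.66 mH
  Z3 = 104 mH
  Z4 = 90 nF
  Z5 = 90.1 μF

Step 1 — Angular frequency: ω = 2π·f = 2π·60 = 377 rad/s.
Step 2 — Component impedances:
  Z1: Z = 1/(jωC) = -j/(ω·C) = 0 - j5644 Ω
  Z2: Z = jωL = j·377·0.00366 = 0 + j1.38 Ω
  Z3: Z = jωL = j·377·0.104 = 0 + j39.21 Ω
  Z4: Z = 1/(jωC) = -j/(ω·C) = 0 - j2.947e+04 Ω
  Z5: Z = 1/(jωC) = -j/(ω·C) = 0 - j29.44 Ω
Step 3 — Bridge requires nodal analysis (the Z5 bridge couples midpoints C and D, so the two paths cannot be reduced to a simple series/parallel combination). Setting node B to ground and injecting 1 A at node A, the 3-node admittance system at A, C, D solves to V_A = Z_AB = 0 + j11.19 Ω = 11.19∠90.0° Ω.
Step 4 — Power factor: PF = cos(φ) = Re(Z)/|Z| = 0/11.19 = 0.
Step 5 — Type: Im(Z) = 11.19 ⇒ lagging (phase φ = 90.0°).

PF = 0 (lagging, φ = 90.0°)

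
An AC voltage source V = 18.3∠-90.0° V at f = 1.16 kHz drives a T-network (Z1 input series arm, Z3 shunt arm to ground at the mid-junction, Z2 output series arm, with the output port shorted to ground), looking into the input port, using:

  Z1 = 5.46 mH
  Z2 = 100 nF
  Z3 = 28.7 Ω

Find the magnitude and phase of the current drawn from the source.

Step 1 — Angular frequency: ω = 2π·f = 2π·1160 = 7288 rad/s.
Step 2 — Component impedances:
  Z1: Z = jωL = j·7288·0.00546 = 0 + j39.8 Ω
  Z2: Z = 1/(jωC) = -j/(ω·C) = 0 - j1372 Ω
  Z3: Z = R = 28.7 Ω
Step 3 — With the output port shorted to ground, the output series arm Z2 runs from the junction to ground; the shunt arm Z3 also runs from the junction to ground. They appear in parallel: Z3 || Z2 = 28.69 - j0.6001 Ω.
Step 4 — Series with input arm Z1: Z_in = Z1 + (Z3 || Z2) = 28.69 + j39.2 Ω = 48.57∠53.8° Ω.
Step 5 — Source phasor: V = 18.3∠-90.0° V = 0 - j18.3 V.
Step 6 — Ohm's law: I = V / Z_total = (0 - j18.3) / (28.69 + j39.2) = -0.304 - j0.2225 A.
Step 7 — Convert to polar: |I| = 0.3768 A, ∠I = -143.8°.

I = 0.3768∠-143.8° A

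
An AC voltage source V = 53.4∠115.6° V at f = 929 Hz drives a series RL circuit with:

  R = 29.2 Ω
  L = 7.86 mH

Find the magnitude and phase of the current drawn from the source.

Step 1 — Angular frequency: ω = 2π·f = 2π·929 = 5837 rad/s.
Step 2 — Component impedances:
  R: Z = R = 29.2 Ω
  L: Z = jωL = j·5837·0.00786 = 0 + j45.88 Ω
Step 3 — Series combination: Z_total = R + L = 29.2 + j45.88 Ω = 54.38∠57.5° Ω.
Step 4 — Source phasor: V = 53.4∠115.6° V = -23.07 + j48.16 V.
Step 5 — Ohm's law: I = V / Z_total = (-23.07 + j48.16) / (29.2 + j45.88) = 0.5192 + j0.8334 A.
Step 6 — Convert to polar: |I| = 0.9819 A, ∠I = 58.1°.

I = 0.9819∠58.1° A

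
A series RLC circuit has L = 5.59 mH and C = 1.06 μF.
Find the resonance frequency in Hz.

Step 1 — Resonance condition Im(Z)=0 gives ω₀ = 1/√(LC).
Step 2 — ω₀ = 1/√(0.00559·1.06e-06) = 1.299e+04 rad/s.
Step 3 — f₀ = ω₀/(2π) = 2068 Hz.

f₀ = 2068 Hz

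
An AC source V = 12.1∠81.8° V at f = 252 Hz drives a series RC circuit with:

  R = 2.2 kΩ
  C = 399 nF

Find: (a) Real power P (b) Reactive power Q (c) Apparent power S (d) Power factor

Step 1 — Angular frequency: ω = 2π·f = 2π·252 = 1583 rad/s.
Step 2 — Component impedances:
  R: Z = R = 2200 Ω
  C: Z = 1/(jωC) = -j/(ω·C) = 0 - j1583 Ω
Step 3 — Series combination: Z_total = R + C = 2200 - j1583 Ω = 2710∠-35.7° Ω.
Step 4 — Source phasor: V = 12.1∠81.8° V = 1.726 + j11.98 V.
Step 5 — Current: I = V / Z = -0.002064 + j0.003959 A = 0.004465∠117.5° A.
Step 6 — Complex power: S = V·I* = 0.04385 - j0.03155 VA.
Step 7 — Real power: P = Re(S) = 0.04385 W.
Step 8 — Reactive power: Q = Im(S) = -0.03155 VAR.
Step 9 — Apparent power: |S| = 0.05402 VA.
Step 10 — Power factor: PF = P/|S| = 0.8117 (leading).

(a) P = 0.04385 W  (b) Q = -0.03155 VAR  (c) S = 0.05402 VA  (d) PF = 0.8117 (leading)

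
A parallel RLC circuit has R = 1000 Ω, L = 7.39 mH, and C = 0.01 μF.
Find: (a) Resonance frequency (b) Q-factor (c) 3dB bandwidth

Step 1 — Resonance: ω₀ = 1/√(LC) = 1/√(0.00739·1e-08) = 1.163e+05 rad/s.
Step 2 — f₀ = ω₀/(2π) = 1.851e+04 Hz.
Step 3 — Parallel Q: Q = R/(ω₀L) = 1000/(1.163e+05·0.00739) = 1.163.
Step 4 — Bandwidth: Δω = ω₀/Q = 1e+05 rad/s; BW = Δω/(2π) = 1.592e+04 Hz.

(a) f₀ = 1.851e+04 Hz  (b) Q = 1.163  (c) BW = 1.592e+04 Hz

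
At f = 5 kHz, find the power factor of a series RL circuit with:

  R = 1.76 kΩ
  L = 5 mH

Step 1 — Angular frequency: ω = 2π·f = 2π·5000 = 3.142e+04 rad/s.
Step 2 — Component impedances:
  R: Z = R = 1760 Ω
  L: Z = jωL = j·3.142e+04·0.005 = 0 + j157.1 Ω
Step 3 — Series combination: Z_total = R + L = 1760 + j157.1 Ω = 1767∠5.1° Ω.
Step 4 — Power factor: PF = cos(φ) = Re(Z)/|Z| = 1760/1767 = 0.996.
Step 5 — Type: Im(Z) = 157.1 ⇒ lagging (phase φ = 5.1°).

PF = 0.996 (lagging, φ = 5.1°)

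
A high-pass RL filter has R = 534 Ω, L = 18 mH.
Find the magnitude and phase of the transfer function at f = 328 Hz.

Step 1 — Angular frequency: ω = 2π·328 = 2061 rad/s.
Step 2 — Transfer function: H(jω) = jωL/(R + jωL).
Step 3 — Numerator jωL = j·37.1; denominator R + jωL = 534 + j37.1.
Step 4 — H = 0.004803 + j0.06913.
Step 5 — Magnitude: |H| = 0.0693 (-23.2 dB); phase: φ = 86.0°.

|H| = 0.0693 (-23.2 dB), φ = 86.0°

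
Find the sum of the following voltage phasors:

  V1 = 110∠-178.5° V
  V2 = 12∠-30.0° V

Step 1 — Convert each phasor to rectangular form:
  V1 = 110·(cos(-178.5°) + j·sin(-178.5°)) = -110 - j2.879 V
  V2 = 12·(cos(-30.0°) + j·sin(-30.0°)) = 10.39 - j6 V
Step 2 — Sum components: V_total = -99.57 - j8.879 V.
Step 3 — Convert to polar: |V_total| = 99.97 V, ∠V_total = -174.9°.

V_total = 99.97∠-174.9° V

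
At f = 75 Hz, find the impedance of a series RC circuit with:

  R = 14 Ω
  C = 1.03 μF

Step 1 — Angular frequency: ω = 2π·f = 2π·75 = 471.2 rad/s.
Step 2 — Component impedances:
  R: Z = R = 14 Ω
  C: Z = 1/(jωC) = -j/(ω·C) = 0 - j2060 Ω
Step 3 — Series combination: Z_total = R + C = 14 - j2060 Ω = 2060∠-89.6° Ω.

Z = 14 - j2060 Ω = 2060∠-89.6° Ω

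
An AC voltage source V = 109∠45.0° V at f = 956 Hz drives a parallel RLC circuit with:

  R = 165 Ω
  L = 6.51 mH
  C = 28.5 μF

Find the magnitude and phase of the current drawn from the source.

Step 1 — Angular frequency: ω = 2π·f = 2π·956 = 6007 rad/s.
Step 2 — Component impedances:
  R: Z = R = 165 Ω
  L: Z = jωL = j·6007·0.00651 = 0 + j39.1 Ω
  C: Z = 1/(jωC) = -j/(ω·C) = 0 - j5.841 Ω
Step 3 — Parallel combination: 1/Z_total = 1/R + 1/L + 1/C; Z_total = 0.2853 - j6.855 Ω = 6.861∠-87.6° Ω.
Step 4 — Source phasor: V = 109∠45.0° V = 77.07 + j77.07 V.
Step 5 — Ohm's law: I = V / Z_total = (77.07 + j77.07) / (0.2853 - j6.855) = -10.76 + j11.69 A.
Step 6 — Convert to polar: |I| = 15.89 A, ∠I = 132.6°.

I = 15.89∠132.6° A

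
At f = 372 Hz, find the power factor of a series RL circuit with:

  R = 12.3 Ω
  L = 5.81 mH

Step 1 — Angular frequency: ω = 2π·f = 2π·372 = 2337 rad/s.
Step 2 — Component impedances:
  R: Z = R = 12.3 Ω
  L: Z = jωL = j·2337·0.00581 = 0 + j13.58 Ω
Step 3 — Series combination: Z_total = R + L = 12.3 + j13.58 Ω = 18.32∠47.8° Ω.
Step 4 — Power factor: PF = cos(φ) = Re(Z)/|Z| = 12.3/18.322 = 0.6713.
Step 5 — Type: Im(Z) = 13.58 ⇒ lagging (phase φ = 47.8°).

PF = 0.6713 (lagging, φ = 47.8°)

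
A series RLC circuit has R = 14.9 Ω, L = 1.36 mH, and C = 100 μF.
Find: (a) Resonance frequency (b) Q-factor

Step 1 — Resonance condition Im(Z)=0 gives ω₀ = 1/√(LC).
Step 2 — ω₀ = 1/√(0.00136·0.0001) = 2712 rad/s.
Step 3 — f₀ = ω₀/(2π) = 431.6 Hz.
Step 4 — Series Q: Q = ω₀L/R = 2712·0.00136/14.9 = 0.2475.

(a) f₀ = 431.6 Hz  (b) Q = 0.2475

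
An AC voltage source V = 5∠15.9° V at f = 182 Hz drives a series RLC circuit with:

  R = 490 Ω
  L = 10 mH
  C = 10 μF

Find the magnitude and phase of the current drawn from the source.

Step 1 — Angular frequency: ω = 2π·f = 2π·182 = 1144 rad/s.
Step 2 — Component impedances:
  R: Z = R = 490 Ω
  L: Z = jωL = j·1144·0.01 = 0 + j11.44 Ω
  C: Z = 1/(jωC) = -j/(ω·C) = 0 - j87.45 Ω
Step 3 — Series combination: Z_total = R + L + C = 490 - j76.01 Ω = 495.9∠-8.8° Ω.
Step 4 — Source phasor: V = 5∠15.9° V = 4.809 + j1.37 V.
Step 5 — Ohm's law: I = V / Z_total = (4.809 + j1.37) / (490 - j76.01) = 0.00916 + j0.004216 A.
Step 6 — Convert to polar: |I| = 0.01008 A, ∠I = 24.7°.

I = 0.01008∠24.7° A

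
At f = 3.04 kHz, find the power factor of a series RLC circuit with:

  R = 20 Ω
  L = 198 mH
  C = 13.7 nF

Step 1 — Angular frequency: ω = 2π·f = 2π·3040 = 1.91e+04 rad/s.
Step 2 — Component impedances:
  R: Z = R = 20 Ω
  L: Z = jωL = j·1.91e+04·0.198 = 0 + j3782 Ω
  C: Z = 1/(jωC) = -j/(ω·C) = 0 - j3821 Ω
Step 3 — Series combination: Z_total = R + L + C = 20 - j39.46 Ω = 44.24∠-63.1° Ω.
Step 4 — Power factor: PF = cos(φ) = Re(Z)/|Z| = 20/44.24 = 0.4521.
Step 5 — Type: Im(Z) = -39.46 ⇒ leading (phase φ = -63.1°).

PF = 0.4521 (leading, φ = -63.1°)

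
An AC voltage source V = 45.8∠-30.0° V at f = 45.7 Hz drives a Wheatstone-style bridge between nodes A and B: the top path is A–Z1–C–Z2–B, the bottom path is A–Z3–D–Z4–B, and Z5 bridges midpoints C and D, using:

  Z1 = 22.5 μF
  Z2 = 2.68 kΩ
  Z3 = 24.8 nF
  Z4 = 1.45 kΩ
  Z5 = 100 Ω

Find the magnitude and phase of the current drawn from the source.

Step 1 — Angular frequency: ω = 2π·f = 2π·45.7 = 287.1 rad/s.
Step 2 — Component impedances:
  Z1: Z = 1/(jωC) = -j/(ω·C) = 0 - j154.8 Ω
  Z2: Z = R = 2680 Ω
  Z3: Z = 1/(jωC) = -j/(ω·C) = 0 - j1.404e+05 Ω
  Z4: Z = R = 1450 Ω
  Z5: Z = R = 100 Ω
Step 3 — Bridge requires nodal analysis (the Z5 bridge couples midpoints C and D, so the two paths cannot be reduced to a simple series/parallel combination). Setting node B to ground and injecting 1 A at node A, the 3-node admittance system at A, C, D solves to V_A = Z_AB = 981.9 - j154.6 Ω = 994∠-9.0° Ω.
Step 4 — Source phasor: V = 45.8∠-30.0° V = 39.66 - j22.9 V.
Step 5 — Ohm's law: I = V / Z_total = (39.66 - j22.9) / (981.9 - j154.6) = 0.043 - j0.01655 A.
Step 6 — Convert to polar: |I| = 0.04608 A, ∠I = -21.0°.

I = 0.04608∠-21.0° A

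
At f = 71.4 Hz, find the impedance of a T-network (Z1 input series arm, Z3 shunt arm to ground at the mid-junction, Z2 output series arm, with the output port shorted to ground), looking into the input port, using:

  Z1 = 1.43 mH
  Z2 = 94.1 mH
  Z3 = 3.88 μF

Step 1 — Angular frequency: ω = 2π·f = 2π·71.4 = 448.6 rad/s.
Step 2 — Component impedances:
  Z1: Z = jωL = j·448.6·0.00143 = 0 + j0.6415 Ω
  Z2: Z = jωL = j·448.6·0.0941 = 0 + j42.22 Ω
  Z3: Z = 1/(jωC) = -j/(ω·C) = 0 - j574.5 Ω
Step 3 — With the output port shorted to ground, the output series arm Z2 runs from the junction to ground; the shunt arm Z3 also runs from the junction to ground. They appear in parallel: Z3 || Z2 = 0 + j45.56 Ω.
Step 4 — Series with input arm Z1: Z_in = Z1 + (Z3 || Z2) = 0 + j46.2 Ω = 46.2∠90.0° Ω.

Z = 0 + j46.2 Ω = 46.2∠90.0° Ω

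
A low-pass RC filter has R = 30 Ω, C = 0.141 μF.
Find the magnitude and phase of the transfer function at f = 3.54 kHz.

Step 1 — Angular frequency: ω = 2π·3540 = 2.224e+04 rad/s.
Step 2 — Transfer function: H(jω) = 1/(1 + jωRC).
Step 3 — Denominator: 1 + jωRC = 1 + j·2.224e+04·30·1.41e-07 = 1 + j0.09409.
Step 4 — H = 0.9912 - j0.09326.
Step 5 — Magnitude: |H| = 0.9956 (-0.0 dB); phase: φ = -5.4°.

|H| = 0.9956 (-0.0 dB), φ = -5.4°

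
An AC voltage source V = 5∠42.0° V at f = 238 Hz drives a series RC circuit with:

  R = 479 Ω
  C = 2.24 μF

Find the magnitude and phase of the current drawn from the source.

Step 1 — Angular frequency: ω = 2π·f = 2π·238 = 1495 rad/s.
Step 2 — Component impedances:
  R: Z = R = 479 Ω
  C: Z = 1/(jωC) = -j/(ω·C) = 0 - j298.5 Ω
Step 3 — Series combination: Z_total = R + C = 479 - j298.5 Ω = 564.4∠-31.9° Ω.
Step 4 — Source phasor: V = 5∠42.0° V = 3.716 + j3.346 V.
Step 5 — Ohm's law: I = V / Z_total = (3.716 + j3.346) / (479 - j298.5) = 0.002452 + j0.008513 A.
Step 6 — Convert to polar: |I| = 0.008859 A, ∠I = 73.9°.

I = 0.008859∠73.9° A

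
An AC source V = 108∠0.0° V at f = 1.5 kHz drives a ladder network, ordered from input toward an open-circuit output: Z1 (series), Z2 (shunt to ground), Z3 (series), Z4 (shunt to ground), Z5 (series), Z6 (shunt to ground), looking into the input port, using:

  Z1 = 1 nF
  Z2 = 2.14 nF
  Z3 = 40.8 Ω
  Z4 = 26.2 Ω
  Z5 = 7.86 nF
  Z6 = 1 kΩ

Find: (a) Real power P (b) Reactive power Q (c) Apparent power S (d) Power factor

Step 1 — Angular frequency: ω = 2π·f = 2π·1500 = 9425 rad/s.
Step 2 — Component impedances:
  Z1: Z = 1/(jωC) = -j/(ω·C) = 0 - j1.061e+05 Ω
  Z2: Z = 1/(jωC) = -j/(ω·C) = 0 - j4.958e+04 Ω
  Z3: Z = R = 40.8 Ω
  Z4: Z = R = 26.2 Ω
  Z5: Z = 1/(jωC) = -j/(ω·C) = 0 - j1.35e+04 Ω
  Z6: Z = R = 1000 Ω
Step 3 — Ladder network (open output): work backward from the far end, alternating series and parallel combinations. Z_in = 67 - j1.061e+05 Ω = 1.061e+05∠-90.0° Ω.
Step 4 — Source phasor: V = 108∠0.0° V = 108 V.
Step 5 — Current: I = V / Z = 6.427e-07 + j0.001018 A = 0.001018∠90.0° A.
Step 6 — Complex power: S = V·I* = 6.941e-05 - j0.1099 VA.
Step 7 — Real power: P = Re(S) = 6.941e-05 W.
Step 8 — Reactive power: Q = Im(S) = -0.1099 VAR.
Step 9 — Apparent power: |S| = 0.1099 VA.
Step 10 — Power factor: PF = P/|S| = 0.0006314 (leading).

(a) P = 6.941e-05 W  (b) Q = -0.1099 VAR  (c) S = 0.1099 VA  (d) PF = 0.0006314 (leading)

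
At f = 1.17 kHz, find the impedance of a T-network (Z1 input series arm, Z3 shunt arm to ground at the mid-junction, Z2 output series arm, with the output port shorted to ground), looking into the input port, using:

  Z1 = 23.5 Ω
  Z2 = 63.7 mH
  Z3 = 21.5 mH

Step 1 — Angular frequency: ω = 2π·f = 2π·1170 = 7351 rad/s.
Step 2 — Component impedances:
  Z1: Z = R = 23.5 Ω
  Z2: Z = jωL = j·7351·0.0637 = 0 + j468.3 Ω
  Z3: Z = jωL = j·7351·0.0215 = 0 + j158.1 Ω
Step 3 — With the output port shorted to ground, the output series arm Z2 runs from the junction to ground; the shunt arm Z3 also runs from the junction to ground. They appear in parallel: Z3 || Z2 = 0 + j118.2 Ω.
Step 4 — Series with input arm Z1: Z_in = Z1 + (Z3 || Z2) = 23.5 + j118.2 Ω = 120.5∠78.8° Ω.

Z = 23.5 + j118.2 Ω = 120.5∠78.8° Ω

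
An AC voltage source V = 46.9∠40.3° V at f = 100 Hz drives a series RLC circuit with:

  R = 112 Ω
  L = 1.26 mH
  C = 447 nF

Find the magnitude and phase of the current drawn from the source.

Step 1 — Angular frequency: ω = 2π·f = 2π·100 = 628.3 rad/s.
Step 2 — Component impedances:
  R: Z = R = 112 Ω
  L: Z = jωL = j·628.3·0.00126 = 0 + j0.7917 Ω
  C: Z = 1/(jωC) = -j/(ω·C) = 0 - j3561 Ω
Step 3 — Series combination: Z_total = R + L + C = 112 - j3560 Ω = 3561∠-88.2° Ω.
Step 4 — Source phasor: V = 46.9∠40.3° V = 35.77 + j30.33 V.
Step 5 — Ohm's law: I = V / Z_total = (35.77 + j30.33) / (112 - j3560) = -0.008197 + j0.01031 A.
Step 6 — Convert to polar: |I| = 0.01317 A, ∠I = 128.5°.

I = 0.01317∠128.5° A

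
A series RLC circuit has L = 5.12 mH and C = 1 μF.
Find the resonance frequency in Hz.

Step 1 — Resonance condition Im(Z)=0 gives ω₀ = 1/√(LC).
Step 2 — ω₀ = 1/√(0.00512·1e-06) = 1.398e+04 rad/s.
Step 3 — f₀ = ω₀/(2π) = 2224 Hz.

f₀ = 2224 Hz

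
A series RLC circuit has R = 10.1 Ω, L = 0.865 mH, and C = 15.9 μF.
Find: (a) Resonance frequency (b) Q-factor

Step 1 — Resonance condition Im(Z)=0 gives ω₀ = 1/√(LC).
Step 2 — ω₀ = 1/√(0.000865·1.59e-05) = 8527 rad/s.
Step 3 — f₀ = ω₀/(2π) = 1357 Hz.
Step 4 — Series Q: Q = ω₀L/R = 8527·0.000865/10.1 = 0.7303.

(a) f₀ = 1357 Hz  (b) Q = 0.7303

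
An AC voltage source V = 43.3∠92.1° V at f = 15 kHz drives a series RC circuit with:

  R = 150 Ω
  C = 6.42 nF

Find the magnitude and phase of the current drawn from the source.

Step 1 — Angular frequency: ω = 2π·f = 2π·1.5e+04 = 9.425e+04 rad/s.
Step 2 — Component impedances:
  R: Z = R = 150 Ω
  C: Z = 1/(jωC) = -j/(ω·C) = 0 - j1653 Ω
Step 3 — Series combination: Z_total = R + C = 150 - j1653 Ω = 1659∠-84.8° Ω.
Step 4 — Source phasor: V = 43.3∠92.1° V = -1.587 + j43.27 V.
Step 5 — Ohm's law: I = V / Z_total = (-1.587 + j43.27) / (150 - j1653) = -0.02605 + j0.001405 A.
Step 6 — Convert to polar: |I| = 0.02609 A, ∠I = 176.9°.

I = 0.02609∠176.9° A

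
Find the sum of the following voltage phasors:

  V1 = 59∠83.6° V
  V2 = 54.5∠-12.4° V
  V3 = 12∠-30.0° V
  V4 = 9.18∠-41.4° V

Step 1 — Convert each phasor to rectangular form:
  V1 = 59·(cos(83.6°) + j·sin(83.6°)) = 6.577 + j58.63 V
  V2 = 54.5·(cos(-12.4°) + j·sin(-12.4°)) = 53.23 - j11.7 V
  V3 = 12·(cos(-30.0°) + j·sin(-30.0°)) = 10.39 - j6 V
  V4 = 9.18·(cos(-41.4°) + j·sin(-41.4°)) = 6.886 - j6.071 V
Step 2 — Sum components: V_total = 77.08 + j34.86 V.
Step 3 — Convert to polar: |V_total| = 84.6 V, ∠V_total = 24.3°.

V_total = 84.6∠24.3° V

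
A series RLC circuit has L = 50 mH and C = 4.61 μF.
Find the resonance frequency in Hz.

Step 1 — Resonance condition Im(Z)=0 gives ω₀ = 1/√(LC).
Step 2 — ω₀ = 1/√(0.05·4.61e-06) = 2083 rad/s.
Step 3 — f₀ = ω₀/(2π) = 331.5 Hz.

f₀ = 331.5 Hz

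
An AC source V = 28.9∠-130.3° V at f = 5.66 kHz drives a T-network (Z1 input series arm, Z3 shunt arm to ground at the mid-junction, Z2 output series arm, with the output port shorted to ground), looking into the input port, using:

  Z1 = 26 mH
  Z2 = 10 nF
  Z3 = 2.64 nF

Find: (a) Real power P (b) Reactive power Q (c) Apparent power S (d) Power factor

Step 1 — Angular frequency: ω = 2π·f = 2π·5660 = 3.556e+04 rad/s.
Step 2 — Component impedances:
  Z1: Z = jωL = j·3.556e+04·0.026 = 0 + j924.6 Ω
  Z2: Z = 1/(jωC) = -j/(ω·C) = 0 - j2812 Ω
  Z3: Z = 1/(jωC) = -j/(ω·C) = 0 - j1.065e+04 Ω
Step 3 — With the output port shorted to ground, the output series arm Z2 runs from the junction to ground; the shunt arm Z3 also runs from the junction to ground. They appear in parallel: Z3 || Z2 = 0 - j2225 Ω.
Step 4 — Series with input arm Z1: Z_in = Z1 + (Z3 || Z2) = 0 - j1300 Ω = 1300∠-90.0° Ω.
Step 5 — Source phasor: V = 28.9∠-130.3° V = -18.69 - j22.04 V.
Step 6 — Current: I = V / Z = 0.01695 - j0.01438 A = 0.02223∠-40.3° A.
Step 7 — Complex power: S = V·I* = 0 - j0.6425 VA.
Step 8 — Real power: P = Re(S) = 0 W.
Step 9 — Reactive power: Q = Im(S) = -0.6425 VAR.
Step 10 — Apparent power: |S| = 0.6425 VA.
Step 11 — Power factor: PF = P/|S| = 0 (leading).

(a) P = 0 W  (b) Q = -0.6425 VAR  (c) S = 0.6425 VA  (d) PF = 0 (leading)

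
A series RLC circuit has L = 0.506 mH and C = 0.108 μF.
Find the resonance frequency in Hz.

Step 1 — Resonance condition Im(Z)=0 gives ω₀ = 1/√(LC).
Step 2 — ω₀ = 1/√(0.000506·1.08e-07) = 1.353e+05 rad/s.
Step 3 — f₀ = ω₀/(2π) = 2.153e+04 Hz.

f₀ = 2.153e+04 Hz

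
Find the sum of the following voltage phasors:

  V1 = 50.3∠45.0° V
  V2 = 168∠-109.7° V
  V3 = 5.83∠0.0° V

Step 1 — Convert each phasor to rectangular form:
  V1 = 50.3·(cos(45.0°) + j·sin(45.0°)) = 35.57 + j35.57 V
  V2 = 168·(cos(-109.7°) + j·sin(-109.7°)) = -56.63 - j158.2 V
  V3 = 5.83·(cos(0.0°) + j·sin(0.0°)) = 5.83 V
Step 2 — Sum components: V_total = -15.23 - j122.6 V.
Step 3 — Convert to polar: |V_total| = 123.5 V, ∠V_total = -97.1°.

V_total = 123.5∠-97.1° V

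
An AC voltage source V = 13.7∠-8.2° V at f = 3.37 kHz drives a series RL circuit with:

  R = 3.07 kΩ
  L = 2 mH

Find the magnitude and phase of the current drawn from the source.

Step 1 — Angular frequency: ω = 2π·f = 2π·3370 = 2.117e+04 rad/s.
Step 2 — Component impedances:
  R: Z = R = 3070 Ω
  L: Z = jωL = j·2.117e+04·0.002 = 0 + j42.35 Ω
Step 3 — Series combination: Z_total = R + L = 3070 + j42.35 Ω = 3070∠0.8° Ω.
Step 4 — Source phasor: V = 13.7∠-8.2° V = 13.56 - j1.954 V.
Step 5 — Ohm's law: I = V / Z_total = (13.56 - j1.954) / (3070 + j42.35) = 0.004407 - j0.0006973 A.
Step 6 — Convert to polar: |I| = 0.004462 A, ∠I = -9.0°.

I = 0.004462∠-9.0° A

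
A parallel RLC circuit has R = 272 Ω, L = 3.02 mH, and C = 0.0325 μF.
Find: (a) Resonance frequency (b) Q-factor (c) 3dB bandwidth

Step 1 — Resonance: ω₀ = 1/√(LC) = 1/√(0.00302·3.25e-08) = 1.009e+05 rad/s.
Step 2 — f₀ = ω₀/(2π) = 1.606e+04 Hz.
Step 3 — Parallel Q: Q = R/(ω₀L) = 272/(1.009e+05·0.00302) = 0.8923.
Step 4 — Bandwidth: Δω = ω₀/Q = 1.131e+05 rad/s; BW = Δω/(2π) = 1.8e+04 Hz.

(a) f₀ = 1.606e+04 Hz  (b) Q = 0.8923  (c) BW = 1.8e+04 Hz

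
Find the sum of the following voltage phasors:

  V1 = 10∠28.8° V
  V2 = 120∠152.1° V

Step 1 — Convert each phasor to rectangular form:
  V1 = 10·(cos(28.8°) + j·sin(28.8°)) = 8.763 + j4.818 V
  V2 = 120·(cos(152.1°) + j·sin(152.1°)) = -106.1 + j56.15 V
Step 2 — Sum components: V_total = -97.29 + j60.97 V.
Step 3 — Convert to polar: |V_total| = 114.8 V, ∠V_total = 147.9°.

V_total = 114.8∠147.9° V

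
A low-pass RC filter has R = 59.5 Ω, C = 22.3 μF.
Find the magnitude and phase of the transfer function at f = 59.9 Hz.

Step 1 — Angular frequency: ω = 2π·59.9 = 376.4 rad/s.
Step 2 — Transfer function: H(jω) = 1/(1 + jωRC).
Step 3 — Denominator: 1 + jωRC = 1 + j·376.4·59.5·2.23e-05 = 1 + j0.4994.
Step 4 — H = 0.8004 - j0.3997.
Step 5 — Magnitude: |H| = 0.8947 (-1.0 dB); phase: φ = -26.5°.

|H| = 0.8947 (-1.0 dB), φ = -26.5°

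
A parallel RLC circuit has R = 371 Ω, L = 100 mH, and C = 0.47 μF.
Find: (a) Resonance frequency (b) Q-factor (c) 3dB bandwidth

Step 1 — Resonance: ω₀ = 1/√(LC) = 1/√(0.1·4.7e-07) = 4613 rad/s.
Step 2 — f₀ = ω₀/(2π) = 734.1 Hz.
Step 3 — Parallel Q: Q = R/(ω₀L) = 371/(4613·0.1) = 0.8043.
Step 4 — Bandwidth: Δω = ω₀/Q = 5735 rad/s; BW = Δω/(2π) = 912.7 Hz.

(a) f₀ = 734.1 Hz  (b) Q = 0.8043  (c) BW = 912.7 Hz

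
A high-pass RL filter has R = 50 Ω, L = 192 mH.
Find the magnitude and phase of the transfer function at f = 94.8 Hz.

Step 1 — Angular frequency: ω = 2π·94.8 = 595.6 rad/s.
Step 2 — Transfer function: H(jω) = jωL/(R + jωL).
Step 3 — Numerator jωL = j·114.4; denominator R + jωL = 50 + j114.4.
Step 4 — H = 0.8395 + j0.367.
Step 5 — Magnitude: |H| = 0.9163 (-0.8 dB); phase: φ = 23.6°.

|H| = 0.9163 (-0.8 dB), φ = 23.6°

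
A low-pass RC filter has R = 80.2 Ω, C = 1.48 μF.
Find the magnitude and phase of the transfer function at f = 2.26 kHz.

Step 1 — Angular frequency: ω = 2π·2260 = 1.42e+04 rad/s.
Step 2 — Transfer function: H(jω) = 1/(1 + jωRC).
Step 3 — Denominator: 1 + jωRC = 1 + j·1.42e+04·80.2·1.48e-06 = 1 + j1.685.
Step 4 — H = 0.2604 - j0.4388.
Step 5 — Magnitude: |H| = 0.5103 (-5.8 dB); phase: φ = -59.3°.

|H| = 0.5103 (-5.8 dB), φ = -59.3°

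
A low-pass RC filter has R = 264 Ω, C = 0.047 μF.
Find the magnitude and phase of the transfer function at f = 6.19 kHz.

Step 1 — Angular frequency: ω = 2π·6190 = 3.889e+04 rad/s.
Step 2 — Transfer function: H(jω) = 1/(1 + jωRC).
Step 3 — Denominator: 1 + jωRC = 1 + j·3.889e+04·264·4.7e-08 = 1 + j0.4826.
Step 4 — H = 0.8111 - j0.3914.
Step 5 — Magnitude: |H| = 0.9006 (-0.9 dB); phase: φ = -25.8°.

|H| = 0.9006 (-0.9 dB), φ = -25.8°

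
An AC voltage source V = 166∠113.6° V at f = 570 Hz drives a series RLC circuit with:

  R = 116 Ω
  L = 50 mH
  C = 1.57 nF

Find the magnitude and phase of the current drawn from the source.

Step 1 — Angular frequency: ω = 2π·f = 2π·570 = 3581 rad/s.
Step 2 — Component impedances:
  R: Z = R = 116 Ω
  L: Z = jωL = j·3581·0.05 = 0 + j179.1 Ω
  C: Z = 1/(jωC) = -j/(ω·C) = 0 - j1.778e+05 Ω
Step 3 — Series combination: Z_total = R + L + C = 116 - j1.777e+05 Ω = 1.777e+05∠-90.0° Ω.
Step 4 — Source phasor: V = 166∠113.6° V = -66.46 + j152.1 V.
Step 5 — Ohm's law: I = V / Z_total = (-66.46 + j152.1) / (116 - j1.777e+05) = -0.0008564 - j0.0003735 A.
Step 6 — Convert to polar: |I| = 0.0009343 A, ∠I = -156.4°.

I = 0.0009343∠-156.4° A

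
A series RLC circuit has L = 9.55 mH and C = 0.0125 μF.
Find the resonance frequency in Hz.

Step 1 — Resonance condition Im(Z)=0 gives ω₀ = 1/√(LC).
Step 2 — ω₀ = 1/√(0.00955·1.25e-08) = 9.153e+04 rad/s.
Step 3 — f₀ = ω₀/(2π) = 1.457e+04 Hz.

f₀ = 1.457e+04 Hz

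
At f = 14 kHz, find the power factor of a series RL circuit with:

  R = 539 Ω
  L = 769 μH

Step 1 — Angular frequency: ω = 2π·f = 2π·1.4e+04 = 8.796e+04 rad/s.
Step 2 — Component impedances:
  R: Z = R = 539 Ω
  L: Z = jωL = j·8.796e+04·0.000769 = 0 + j67.64 Ω
Step 3 — Series combination: Z_total = R + L = 539 + j67.64 Ω = 543.2∠7.2° Ω.
Step 4 — Power factor: PF = cos(φ) = Re(Z)/|Z| = 539/543.23 = 0.9922.
Step 5 — Type: Im(Z) = 67.64 ⇒ lagging (phase φ = 7.2°).

PF = 0.9922 (lagging, φ = 7.2°)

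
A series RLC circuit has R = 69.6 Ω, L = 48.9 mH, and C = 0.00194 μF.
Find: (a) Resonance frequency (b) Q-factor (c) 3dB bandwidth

Step 1 — Resonance: ω₀ = 1/√(LC) = 1/√(0.0489·1.94e-09) = 1.027e+05 rad/s.
Step 2 — f₀ = ω₀/(2π) = 1.634e+04 Hz.
Step 3 — Series Q: Q = ω₀L/R = 1.027e+05·0.0489/69.6 = 72.13.
Step 4 — Bandwidth: Δω = ω₀/Q = 1423 rad/s; BW = Δω/(2π) = 226.5 Hz.

(a) f₀ = 1.634e+04 Hz  (b) Q = 72.13  (c) BW = 226.5 Hz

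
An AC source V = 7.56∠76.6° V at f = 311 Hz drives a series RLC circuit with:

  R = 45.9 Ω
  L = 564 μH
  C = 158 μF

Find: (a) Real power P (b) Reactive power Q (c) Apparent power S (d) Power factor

Step 1 — Angular frequency: ω = 2π·f = 2π·311 = 1954 rad/s.
Step 2 — Component impedances:
  R: Z = R = 45.9 Ω
  L: Z = jωL = j·1954·0.000564 = 0 + j1.102 Ω
  C: Z = 1/(jωC) = -j/(ω·C) = 0 - j3.239 Ω
Step 3 — Series combination: Z_total = R + L + C = 45.9 - j2.137 Ω = 45.95∠-2.7° Ω.
Step 4 — Source phasor: V = 7.56∠76.6° V = 1.752 + j7.354 V.
Step 5 — Current: I = V / Z = 0.03064 + j0.1616 A = 0.1645∠79.3° A.
Step 6 — Complex power: S = V·I* = 1.242 - j0.05784 VA.
Step 7 — Real power: P = Re(S) = 1.242 W.
Step 8 — Reactive power: Q = Im(S) = -0.05784 VAR.
Step 9 — Apparent power: |S| = 1.244 VA.
Step 10 — Power factor: PF = P/|S| = 0.9989 (leading).

(a) P = 1.242 W  (b) Q = -0.05784 VAR  (c) S = 1.244 VA  (d) PF = 0.9989 (leading)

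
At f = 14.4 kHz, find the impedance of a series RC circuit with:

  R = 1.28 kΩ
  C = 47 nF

Step 1 — Angular frequency: ω = 2π·f = 2π·1.44e+04 = 9.048e+04 rad/s.
Step 2 — Component impedances:
  R: Z = R = 1280 Ω
  C: Z = 1/(jωC) = -j/(ω·C) = 0 - j235.2 Ω
Step 3 — Series combination: Z_total = R + C = 1280 - j235.2 Ω = 1301∠-10.4° Ω.

Z = 1280 - j235.2 Ω = 1301∠-10.4° Ω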